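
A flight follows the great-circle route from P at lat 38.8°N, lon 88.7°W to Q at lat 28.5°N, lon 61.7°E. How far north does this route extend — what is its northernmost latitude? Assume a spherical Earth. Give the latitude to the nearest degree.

≈ 69°N

The great circle lies in the plane with unit normal n̂ = (p₁ × p₂)/|p₁ × p₂|.
Here n̂_z ≈ +0.354; the vertex latitude is φ_max = arccos|n̂_z| ≈ 69.3°.
Check via Clairaut: cos φ_max = |cos φ₁| · sin C = cos(38.8°)·sin(27.0°) ≈ 0.354, again giving ≈ 69.3°.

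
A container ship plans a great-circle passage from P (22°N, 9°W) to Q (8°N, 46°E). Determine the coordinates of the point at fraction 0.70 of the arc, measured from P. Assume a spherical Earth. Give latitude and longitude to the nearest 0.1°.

The haversine formula gives a central angle δ ≈ 0.954 rad (54.6°) between the endpoints.
Interpolate at f = 0.70 with slerp weights a = sin((1−f)δ)/sin δ ≈ 0.346, b = sin(fδ)/sin δ ≈ 0.759.
p = a·p₁ + b·p₂ ≈ (0.839, 0.491, 0.235); φ = arcsin(p_z) ≈ 13.61°, λ = atan2(p_y, p_x) ≈ 30.31°.

≈ (13.6°N, 30.3°E)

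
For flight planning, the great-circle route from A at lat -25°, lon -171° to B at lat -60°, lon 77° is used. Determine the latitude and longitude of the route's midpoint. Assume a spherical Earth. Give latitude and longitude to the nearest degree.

≈ lat -56°, lon 156°

Convert each endpoint to a unit vector on the sphere (x = cos φ cos λ, y = cos φ sin λ, z = sin φ).
The central angle between the endpoints is δ = arccos(p₁·p₂) ≈ 1.373 rad (78.7°).
Interpolate at f = 1/2 with slerp weights a = sin((1−f)δ)/sin δ ≈ 0.647, b = sin(fδ)/sin δ ≈ 0.647.
p = a·p₁ + b·p₂ ≈ (-0.506, 0.223, -0.833); φ = arcsin(p_z) ≈ -56.42°, λ = atan2(p_y, p_x) ≈ 156.19°.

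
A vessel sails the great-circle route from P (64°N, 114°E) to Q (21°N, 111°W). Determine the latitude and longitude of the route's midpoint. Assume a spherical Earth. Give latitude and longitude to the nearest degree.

Write both endpoints as unit vectors p₁, p₂ with components (cos φ cos λ, cos φ sin λ, sin φ).
The central angle between the endpoints is δ = arccos(p₁·p₂) ≈ 1.538 rad (88.1°).
Interpolate at f = 1/2 with slerp weights a = sin((1−f)δ)/sin δ ≈ 0.696, b = sin(fδ)/sin δ ≈ 0.696.
p = a·p₁ + b·p₂ ≈ (-0.357, -0.328, 0.875); φ = arcsin(p_z) ≈ 61.02°, λ = atan2(p_y, p_x) ≈ -137.43°.

≈ (61°N, 137°W)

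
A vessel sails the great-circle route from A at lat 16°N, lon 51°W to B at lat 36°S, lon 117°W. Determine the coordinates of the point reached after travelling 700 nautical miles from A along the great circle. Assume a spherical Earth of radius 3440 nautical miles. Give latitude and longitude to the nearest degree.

≈ lat 8°N, lon 60°W

Write both endpoints as unit vectors p₁, p₂ with components (cos φ cos λ, cos φ sin λ, sin φ).
The central angle between the endpoints is δ = arccos(p₁·p₂) ≈ 1.416 rad (81.1°). The total great-circle distance is δ·R ≈ 1.416 × 3440 ≈ 4871 nmi, so the target fraction is f = 700/4871 ≈ 0.144.
Interpolate at f ≈ 0.144 with slerp weights a = sin((1−f)δ)/sin δ ≈ 0.948, b = sin(fδ)/sin δ ≈ 0.205.
p = a·p₁ + b·p₂ ≈ (0.498, -0.855, 0.141); φ = arcsin(p_z) ≈ 8.11°, λ = atan2(p_y, p_x) ≈ -59.78°.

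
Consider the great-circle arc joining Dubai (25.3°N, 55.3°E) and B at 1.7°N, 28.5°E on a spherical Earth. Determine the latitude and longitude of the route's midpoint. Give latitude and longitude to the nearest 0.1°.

Convert each endpoint to a unit vector on the sphere (x = cos φ cos λ, y = cos φ sin λ, z = sin φ).
The central angle between the endpoints is δ = arccos(p₁·p₂) ≈ 0.611 rad (35.0°).
Interpolate at f = 1/2 with slerp weights a = sin((1−f)δ)/sin δ ≈ 0.524, b = sin(fδ)/sin δ ≈ 0.524.
p = a·p₁ + b·p₂ ≈ (0.730, 0.640, 0.240); φ = arcsin(p_z) ≈ 13.86°, λ = atan2(p_y, p_x) ≈ 41.22°.

≈ 13.9°N, 41.2°E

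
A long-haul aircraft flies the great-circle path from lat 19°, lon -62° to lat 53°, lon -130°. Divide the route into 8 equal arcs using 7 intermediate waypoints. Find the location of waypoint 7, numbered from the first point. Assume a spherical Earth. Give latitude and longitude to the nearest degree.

Convert each endpoint to a unit vector on the sphere (x = cos φ cos λ, y = cos φ sin λ, z = sin φ).
The central angle between the endpoints is δ = arccos(p₁·p₂) ≈ 1.078 rad (61.8°).
Interpolate at f = 7/8 with slerp weights a = sin((1−f)δ)/sin δ ≈ 0.152, b = sin(fδ)/sin δ ≈ 0.919.
p = a·p₁ + b·p₂ ≈ (-0.288, -0.551, 0.783); φ = arcsin(p_z) ≈ 51.57°, λ = atan2(p_y, p_x) ≈ -117.58°.

≈ lat 52°, lon -118°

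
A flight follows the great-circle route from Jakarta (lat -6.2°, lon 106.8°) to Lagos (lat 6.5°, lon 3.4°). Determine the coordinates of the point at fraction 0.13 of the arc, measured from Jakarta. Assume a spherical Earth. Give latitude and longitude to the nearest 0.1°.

≈ lat -4.8°, lon 93.3°

Write both endpoints as unit vectors p₁, p₂ with components (cos φ cos λ, cos φ sin λ, sin φ).
The central angle between the endpoints is δ = arccos(p₁·p₂) ≈ 1.814 rad (104.0°).
Interpolate at f = 0.13 with slerp weights a = sin((1−f)δ)/sin δ ≈ 1.030, b = sin(fδ)/sin δ ≈ 0.241.
p = a·p₁ + b·p₂ ≈ (-0.057, 0.995, -0.084); φ = arcsin(p_z) ≈ -4.82°, λ = atan2(p_y, p_x) ≈ 93.29°.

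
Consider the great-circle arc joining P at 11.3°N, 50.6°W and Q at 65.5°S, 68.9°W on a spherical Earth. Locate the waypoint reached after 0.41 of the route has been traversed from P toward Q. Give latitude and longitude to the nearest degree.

≈ 20°S, 55°W

The haversine formula gives a central angle δ ≈ 1.361 rad (78.0°) between the endpoints.
Interpolate at f = 0.41 with slerp weights a = sin((1−f)δ)/sin δ ≈ 0.736, b = sin(fδ)/sin δ ≈ 0.541.
p = a·p₁ + b·p₂ ≈ (0.539, -0.767, -0.349); φ = arcsin(p_z) ≈ -20.40°, λ = atan2(p_y, p_x) ≈ -54.91°.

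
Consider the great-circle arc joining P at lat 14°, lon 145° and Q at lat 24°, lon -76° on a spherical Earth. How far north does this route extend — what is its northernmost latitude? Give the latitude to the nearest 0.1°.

≈ 44.9°

The great circle lies in the plane with unit normal n̂ = (p₁ × p₂)/|p₁ × p₂|.
Here n̂_z ≈ +0.708; the vertex latitude is φ_max = arccos|n̂_z| ≈ 44.9°.
Check via Clairaut: cos φ_max = |cos φ₁| · sin C = cos(14.0°)·sin(46.9°) ≈ 0.708, again giving ≈ 44.9°.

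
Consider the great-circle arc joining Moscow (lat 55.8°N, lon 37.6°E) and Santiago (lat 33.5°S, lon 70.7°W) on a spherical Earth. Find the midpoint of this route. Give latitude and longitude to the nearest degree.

≈ lat 18°N, lon 32°W

Write both endpoints as unit vectors p₁, p₂ with components (cos φ cos λ, cos φ sin λ, sin φ).
The central angle between the endpoints is δ = arccos(p₁·p₂) ≈ 2.219 rad (127.1°).
Interpolate at f = 1/2 with slerp weights a = sin((1−f)δ)/sin δ ≈ 1.123, b = sin(fδ)/sin δ ≈ 1.123.
p = a·p₁ + b·p₂ ≈ (0.810, -0.499, 0.309); φ = arcsin(p_z) ≈ 18.00°, λ = atan2(p_y, p_x) ≈ -31.63°.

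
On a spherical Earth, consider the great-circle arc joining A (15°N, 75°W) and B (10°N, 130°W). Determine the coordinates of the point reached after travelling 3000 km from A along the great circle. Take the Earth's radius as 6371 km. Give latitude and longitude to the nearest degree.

≈ (14°N, 103°W)

The haversine formula gives a central angle δ ≈ 0.939 rad (53.8°) between the endpoints. The total great-circle distance is δ·R ≈ 0.939 × 6371 ≈ 5983 km, so the target fraction is f = 3000/5983 ≈ 0.501.
Interpolate at f ≈ 0.501 with slerp weights a = sin((1−f)δ)/sin δ ≈ 0.559, b = sin(fδ)/sin δ ≈ 0.562.
p = a·p₁ + b·p₂ ≈ (-0.216, -0.946, 0.242); φ = arcsin(p_z) ≈ 14.02°, λ = atan2(p_y, p_x) ≈ -102.87°.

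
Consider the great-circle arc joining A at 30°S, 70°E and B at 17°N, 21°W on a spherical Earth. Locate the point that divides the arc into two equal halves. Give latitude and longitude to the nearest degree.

From cos δ = sin φ₁ sin φ₂ + cos φ₁ cos φ₂ cos Δλ, the central angle is δ ≈ 1.732 rad (99.2°).
Interpolate at f = 1/2 with slerp weights a = sin((1−f)δ)/sin δ ≈ 0.772, b = sin(fδ)/sin δ ≈ 0.772.
p = a·p₁ + b·p₂ ≈ (0.918, 0.364, -0.160); φ = arcsin(p_z) ≈ -9.22°, λ = atan2(p_y, p_x) ≈ 21.61°.

≈ 9°S, 22°E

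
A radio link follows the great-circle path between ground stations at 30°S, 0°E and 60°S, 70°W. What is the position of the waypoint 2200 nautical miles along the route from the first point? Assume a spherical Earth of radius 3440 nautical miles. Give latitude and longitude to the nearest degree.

≈ 55°S, 37°W

From cos δ = sin φ₁ sin φ₂ + cos φ₁ cos φ₂ cos Δλ, the central angle is δ ≈ 0.951 rad (54.5°). The total great-circle distance is δ·R ≈ 0.951 × 3440 ≈ 3270 nmi, so the target fraction is f = 2200/3270 ≈ 0.673.
Interpolate at f ≈ 0.673 with slerp weights a = sin((1−f)δ)/sin δ ≈ 0.376, b = sin(fδ)/sin δ ≈ 0.733.
p = a·p₁ + b·p₂ ≈ (0.451, -0.345, -0.823); φ = arcsin(p_z) ≈ -55.41°, λ = atan2(p_y, p_x) ≈ -37.37°.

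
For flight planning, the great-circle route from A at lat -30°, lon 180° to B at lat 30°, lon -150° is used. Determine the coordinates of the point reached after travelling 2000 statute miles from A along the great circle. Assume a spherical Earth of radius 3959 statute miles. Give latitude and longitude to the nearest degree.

Write both endpoints as unit vectors p₁, p₂ with components (cos φ cos λ, cos φ sin λ, sin φ).
The central angle between the endpoints is δ = arccos(p₁·p₂) ≈ 1.160 rad (66.5°). The total great-circle distance is δ·R ≈ 1.160 × 3959 ≈ 4592 mi, so the target fraction is f = 2000/4592 ≈ 0.436.
Interpolate at f ≈ 0.436 with slerp weights a = sin((1−f)δ)/sin δ ≈ 0.664, b = sin(fδ)/sin δ ≈ 0.528.
p = a·p₁ + b·p₂ ≈ (-0.971, -0.229, -0.068); φ = arcsin(p_z) ≈ -3.91°, λ = atan2(p_y, p_x) ≈ -166.75°.

≈ lat -4°, lon -167°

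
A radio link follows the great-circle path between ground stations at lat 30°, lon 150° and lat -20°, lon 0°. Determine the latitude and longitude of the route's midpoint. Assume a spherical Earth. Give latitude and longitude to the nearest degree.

≈ lat 18°, lon 66°

From cos δ = sin φ₁ sin φ₂ + cos φ₁ cos φ₂ cos Δλ, the central angle is δ ≈ 2.638 rad (151.1°).
Interpolate at f = 1/2 with slerp weights a = sin((1−f)δ)/sin δ ≈ 2.006, b = sin(fδ)/sin δ ≈ 2.006.
p = a·p₁ + b·p₂ ≈ (0.381, 0.869, 0.317); φ = arcsin(p_z) ≈ 18.48°, λ = atan2(p_y, p_x) ≈ 66.34°.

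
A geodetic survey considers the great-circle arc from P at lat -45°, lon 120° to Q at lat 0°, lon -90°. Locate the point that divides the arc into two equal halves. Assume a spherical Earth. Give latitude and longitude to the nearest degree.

The haversine formula gives a central angle δ ≈ 2.230 rad (127.8°) between the endpoints.
Interpolate at f = 1/2 with slerp weights a = sin((1−f)δ)/sin δ ≈ 1.136, b = sin(fδ)/sin δ ≈ 1.136.
p = a·p₁ + b·p₂ ≈ (-0.402, -0.440, -0.803); φ = arcsin(p_z) ≈ -53.43°, λ = atan2(p_y, p_x) ≈ -132.37°.

≈ lat -53°, lon -132°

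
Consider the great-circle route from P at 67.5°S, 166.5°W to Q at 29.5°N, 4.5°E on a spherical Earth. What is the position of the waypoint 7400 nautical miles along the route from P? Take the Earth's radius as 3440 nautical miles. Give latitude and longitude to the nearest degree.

≈ 11°N, 3°E

Write both endpoints as unit vectors p₁, p₂ with components (cos φ cos λ, cos φ sin λ, sin φ).
The central angle between the endpoints is δ = arccos(p₁·p₂) ≈ 2.472 rad (141.6°). The total great-circle distance is δ·R ≈ 2.472 × 3440 ≈ 8503 nmi, so the target fraction is f = 7400/8503 ≈ 0.870.
Interpolate at f ≈ 0.870 with slerp weights a = sin((1−f)δ)/sin δ ≈ 0.508, b = sin(fδ)/sin δ ≈ 1.347.
p = a·p₁ + b·p₂ ≈ (0.980, 0.047, 0.194); φ = arcsin(p_z) ≈ 11.21°, λ = atan2(p_y, p_x) ≈ 2.73°.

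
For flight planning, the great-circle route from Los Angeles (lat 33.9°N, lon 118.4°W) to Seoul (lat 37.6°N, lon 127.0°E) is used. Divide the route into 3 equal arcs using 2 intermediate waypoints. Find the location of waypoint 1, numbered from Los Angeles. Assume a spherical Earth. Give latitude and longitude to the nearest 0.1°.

≈ lat 49.9°N, lon 151.0°W

Convert each endpoint to a unit vector on the sphere (x = cos φ cos λ, y = cos φ sin λ, z = sin φ).
The central angle between the endpoints is δ = arccos(p₁·p₂) ≈ 1.504 rad (86.2°).
Interpolate at f = 1/3 with slerp weights a = sin((1−f)δ)/sin δ ≈ 0.845, b = sin(fδ)/sin δ ≈ 0.482.
p = a·p₁ + b·p₂ ≈ (-0.563, -0.312, 0.765); φ = arcsin(p_z) ≈ 49.92°, λ = atan2(p_y, p_x) ≈ -151.01°.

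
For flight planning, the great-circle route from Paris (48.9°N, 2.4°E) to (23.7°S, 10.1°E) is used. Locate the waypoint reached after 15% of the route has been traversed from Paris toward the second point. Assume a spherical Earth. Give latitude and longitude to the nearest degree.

From cos δ = sin φ₁ sin φ₂ + cos φ₁ cos φ₂ cos Δλ, the central angle is δ ≈ 1.273 rad (72.9°).
Interpolate at f = 0.15 with slerp weights a = sin((1−f)δ)/sin δ ≈ 0.924, b = sin(fδ)/sin δ ≈ 0.199.
p = a·p₁ + b·p₂ ≈ (0.786, 0.057, 0.616); φ = arcsin(p_z) ≈ 38.04°, λ = atan2(p_y, p_x) ≈ 4.17°.

≈ (38°N, 4°E)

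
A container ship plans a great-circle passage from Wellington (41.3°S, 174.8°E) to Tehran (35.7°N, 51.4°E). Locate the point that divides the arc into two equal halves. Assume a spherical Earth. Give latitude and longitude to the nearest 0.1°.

≈ 5.9°S, 109.0°E

Write both endpoints as unit vectors p₁, p₂ with components (cos φ cos λ, cos φ sin λ, sin φ).
The central angle between the endpoints is δ = arccos(p₁·p₂) ≈ 2.376 rad (136.1°).
Interpolate at f = 1/2 with slerp weights a = sin((1−f)δ)/sin δ ≈ 1.339, b = sin(fδ)/sin δ ≈ 1.339.
p = a·p₁ + b·p₂ ≈ (-0.323, 0.941, -0.102); φ = arcsin(p_z) ≈ -5.87°, λ = atan2(p_y, p_x) ≈ 108.97°.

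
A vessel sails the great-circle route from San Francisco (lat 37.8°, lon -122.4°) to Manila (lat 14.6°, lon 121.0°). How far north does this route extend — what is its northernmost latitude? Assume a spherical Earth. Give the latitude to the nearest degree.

≈ 46°

The great circle lies in the plane with unit normal n̂ = (p₁ × p₂)/|p₁ × p₂|.
Here n̂_z ≈ -0.696; the vertex latitude is φ_max = arccos|n̂_z| ≈ 45.9°.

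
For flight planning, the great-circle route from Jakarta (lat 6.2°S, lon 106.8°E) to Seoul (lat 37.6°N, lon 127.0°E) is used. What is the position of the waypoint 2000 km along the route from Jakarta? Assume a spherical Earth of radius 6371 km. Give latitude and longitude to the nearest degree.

≈ lat 11°N, lon 113°E

The haversine formula gives a central angle δ ≈ 0.832 rad (47.7°) between the endpoints. The total great-circle distance is δ·R ≈ 0.832 × 6371 ≈ 5301 km, so the target fraction is f = 2000/5301 ≈ 0.377.
Interpolate at f ≈ 0.377 with slerp weights a = sin((1−f)δ)/sin δ ≈ 0.670, b = sin(fδ)/sin δ ≈ 0.418.
p = a·p₁ + b·p₂ ≈ (-0.392, 0.902, 0.182); φ = arcsin(p_z) ≈ 10.51°, λ = atan2(p_y, p_x) ≈ 113.47°.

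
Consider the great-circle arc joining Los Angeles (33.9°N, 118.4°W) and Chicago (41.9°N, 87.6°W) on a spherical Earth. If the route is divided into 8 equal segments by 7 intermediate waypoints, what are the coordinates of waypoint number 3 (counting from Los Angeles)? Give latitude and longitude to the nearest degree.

≈ 38°N, 108°W

Convert each endpoint to a unit vector on the sphere (x = cos φ cos λ, y = cos φ sin λ, z = sin φ).
The central angle between the endpoints is δ = arccos(p₁·p₂) ≈ 0.444 rad (25.4°).
Interpolate at f = 3/8 with slerp weights a = sin((1−f)δ)/sin δ ≈ 0.638, b = sin(fδ)/sin δ ≈ 0.386.
p = a·p₁ + b·p₂ ≈ (-0.240, -0.753, 0.613); φ = arcsin(p_z) ≈ 37.83°, λ = atan2(p_y, p_x) ≈ -107.67°.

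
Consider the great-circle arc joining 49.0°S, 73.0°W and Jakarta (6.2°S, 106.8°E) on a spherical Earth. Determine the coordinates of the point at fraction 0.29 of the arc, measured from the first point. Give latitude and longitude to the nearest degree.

≈ 85°S, 71°W

Write both endpoints as unit vectors p₁, p₂ with components (cos φ cos λ, cos φ sin λ, sin φ).
The central angle between the endpoints is δ = arccos(p₁·p₂) ≈ 2.178 rad (124.8°).
Interpolate at f = 0.29 with slerp weights a = sin((1−f)δ)/sin δ ≈ 1.217, b = sin(fδ)/sin δ ≈ 0.719.
p = a·p₁ + b·p₂ ≈ (0.027, -0.079, -0.996); φ = arcsin(p_z) ≈ -85.19°, λ = atan2(p_y, p_x) ≈ -71.29°.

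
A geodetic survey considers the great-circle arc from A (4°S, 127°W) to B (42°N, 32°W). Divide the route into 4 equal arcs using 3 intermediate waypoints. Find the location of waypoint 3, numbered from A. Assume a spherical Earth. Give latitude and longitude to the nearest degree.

Write both endpoints as unit vectors p₁, p₂ with components (cos φ cos λ, cos φ sin λ, sin φ).
The central angle between the endpoints is δ = arccos(p₁·p₂) ≈ 1.682 rad (96.4°).
Interpolate at f = 3/4 with slerp weights a = sin((1−f)δ)/sin δ ≈ 0.411, b = sin(fδ)/sin δ ≈ 0.959.
p = a·p₁ + b·p₂ ≈ (0.357, -0.705, 0.613); φ = arcsin(p_z) ≈ 37.79°, λ = atan2(p_y, p_x) ≈ -63.11°.

≈ (38°N, 63°W)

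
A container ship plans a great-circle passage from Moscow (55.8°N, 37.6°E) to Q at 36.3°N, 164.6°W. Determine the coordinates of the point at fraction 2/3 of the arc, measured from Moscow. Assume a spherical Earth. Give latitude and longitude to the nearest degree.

Convert each endpoint to a unit vector on the sphere (x = cos φ cos λ, y = cos φ sin λ, z = sin φ).
The central angle between the endpoints is δ = arccos(p₁·p₂) ≈ 1.501 rad (86.0°).
Interpolate at f = 2/3 with slerp weights a = sin((1−f)δ)/sin δ ≈ 0.481, b = sin(fδ)/sin δ ≈ 0.844.
p = a·p₁ + b·p₂ ≈ (-0.441, -0.016, 0.897); φ = arcsin(p_z) ≈ 63.78°, λ = atan2(p_y, p_x) ≈ -177.96°.

≈ 64°N, 178°W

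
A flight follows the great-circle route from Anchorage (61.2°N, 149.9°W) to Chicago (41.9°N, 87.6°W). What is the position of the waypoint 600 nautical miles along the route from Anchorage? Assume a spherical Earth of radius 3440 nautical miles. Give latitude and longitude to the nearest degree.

≈ 60°N, 130°W

The haversine formula gives a central angle δ ≈ 0.720 rad (41.2°) between the endpoints. The total great-circle distance is δ·R ≈ 0.720 × 3440 ≈ 2476 nmi, so the target fraction is f = 600/2476 ≈ 0.242.
Interpolate at f ≈ 0.242 with slerp weights a = sin((1−f)δ)/sin δ ≈ 0.787, b = sin(fδ)/sin δ ≈ 0.263.
p = a·p₁ + b·p₂ ≈ (-0.320, -0.386, 0.865); φ = arcsin(p_z) ≈ 59.92°, λ = atan2(p_y, p_x) ≈ -129.65°.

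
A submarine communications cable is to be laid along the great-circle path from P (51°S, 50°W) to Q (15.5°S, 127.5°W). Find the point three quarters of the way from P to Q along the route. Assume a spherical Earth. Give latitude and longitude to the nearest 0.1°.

Convert each endpoint to a unit vector on the sphere (x = cos φ cos λ, y = cos φ sin λ, z = sin φ).
The central angle between the endpoints is δ = arccos(p₁·p₂) ≈ 1.225 rad (70.2°).
Interpolate at f = 3/4 with slerp weights a = sin((1−f)δ)/sin δ ≈ 0.320, b = sin(fδ)/sin δ ≈ 0.845.
p = a·p₁ + b·p₂ ≈ (-0.366, -0.800, -0.475); φ = arcsin(p_z) ≈ -28.35°, λ = atan2(p_y, p_x) ≈ -114.57°.

≈ (28.3°S, 114.6°W)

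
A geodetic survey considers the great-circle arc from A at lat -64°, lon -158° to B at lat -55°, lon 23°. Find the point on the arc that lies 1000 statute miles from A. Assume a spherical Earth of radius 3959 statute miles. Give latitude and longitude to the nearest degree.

Write both endpoints as unit vectors p₁, p₂ with components (cos φ cos λ, cos φ sin λ, sin φ).
The central angle between the endpoints is δ = arccos(p₁·p₂) ≈ 1.065 rad (61.0°). The total great-circle distance is δ·R ≈ 1.065 × 3959 ≈ 4215 mi, so the target fraction is f = 1000/4215 ≈ 0.237.
Interpolate at f ≈ 0.237 with slerp weights a = sin((1−f)δ)/sin δ ≈ 0.830, b = sin(fδ)/sin δ ≈ 0.286.
p = a·p₁ + b·p₂ ≈ (-0.186, -0.072, -0.980); φ = arcsin(p_z) ≈ -78.47°, λ = atan2(p_y, p_x) ≈ -158.82°.

≈ lat -78°, lon -159°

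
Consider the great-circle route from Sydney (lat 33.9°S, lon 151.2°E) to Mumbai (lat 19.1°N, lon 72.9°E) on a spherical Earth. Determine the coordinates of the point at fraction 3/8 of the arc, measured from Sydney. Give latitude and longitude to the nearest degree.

≈ lat 17°S, lon 118°E

Write both endpoints as unit vectors p₁, p₂ with components (cos φ cos λ, cos φ sin λ, sin φ).
The central angle between the endpoints is δ = arccos(p₁·p₂) ≈ 1.594 rad (91.3°).
Interpolate at f = 3/8 with slerp weights a = sin((1−f)δ)/sin δ ≈ 0.840, b = sin(fδ)/sin δ ≈ 0.563.
p = a·p₁ + b·p₂ ≈ (-0.454, 0.844, -0.284); φ = arcsin(p_z) ≈ -16.51°, λ = atan2(p_y, p_x) ≈ 118.29°.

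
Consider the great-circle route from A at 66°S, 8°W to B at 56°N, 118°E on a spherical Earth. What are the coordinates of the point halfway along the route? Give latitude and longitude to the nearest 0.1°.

From cos δ = sin φ₁ sin φ₂ + cos φ₁ cos φ₂ cos Δλ, the central angle is δ ≈ 2.670 rad (153.0°).
Interpolate at f = 1/2 with slerp weights a = sin((1−f)δ)/sin δ ≈ 2.142, b = sin(fδ)/sin δ ≈ 2.142.
p = a·p₁ + b·p₂ ≈ (0.300, 0.936, -0.181); φ = arcsin(p_z) ≈ -10.43°, λ = atan2(p_y, p_x) ≈ 72.21°.

≈ 10.4°S, 72.2°E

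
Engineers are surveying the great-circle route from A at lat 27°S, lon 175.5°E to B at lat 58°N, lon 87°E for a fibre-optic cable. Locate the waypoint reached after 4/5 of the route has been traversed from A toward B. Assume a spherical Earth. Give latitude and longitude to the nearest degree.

≈ lat 47°N, lon 119°E

Write both endpoints as unit vectors p₁, p₂ with components (cos φ cos λ, cos φ sin λ, sin φ).
The central angle between the endpoints is δ = arccos(p₁·p₂) ≈ 1.953 rad (111.9°).
Interpolate at f = 4/5 with slerp weights a = sin((1−f)δ)/sin δ ≈ 0.410, b = sin(fδ)/sin δ ≈ 1.078.
p = a·p₁ + b·p₂ ≈ (-0.335, 0.599, 0.728); φ = arcsin(p_z) ≈ 46.69°, λ = atan2(p_y, p_x) ≈ 119.18°.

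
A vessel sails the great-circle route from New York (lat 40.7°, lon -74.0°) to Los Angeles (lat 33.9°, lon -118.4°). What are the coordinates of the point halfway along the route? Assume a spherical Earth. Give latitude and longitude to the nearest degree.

Write both endpoints as unit vectors p₁, p₂ with components (cos φ cos λ, cos φ sin λ, sin φ).
The central angle between the endpoints is δ = arccos(p₁·p₂) ≈ 0.621 rad (35.6°).
Interpolate at f = 1/2 with slerp weights a = sin((1−f)δ)/sin δ ≈ 0.525, b = sin(fδ)/sin δ ≈ 0.525.
p = a·p₁ + b·p₂ ≈ (-0.098, -0.766, 0.635); φ = arcsin(p_z) ≈ 39.44°, λ = atan2(p_y, p_x) ≈ -97.26°.

≈ lat 39°, lon -97°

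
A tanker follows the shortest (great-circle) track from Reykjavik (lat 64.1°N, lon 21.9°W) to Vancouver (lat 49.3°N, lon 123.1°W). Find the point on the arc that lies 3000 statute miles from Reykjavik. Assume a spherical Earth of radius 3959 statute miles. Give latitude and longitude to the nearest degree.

≈ lat 56°N, lon 116°W

Convert each endpoint to a unit vector on the sphere (x = cos φ cos λ, y = cos φ sin λ, z = sin φ).
The central angle between the endpoints is δ = arccos(p₁·p₂) ≈ 0.894 rad (51.2°). The total great-circle distance is δ·R ≈ 0.894 × 3959 ≈ 3538 mi, so the target fraction is f = 3000/3538 ≈ 0.848.
Interpolate at f ≈ 0.848 with slerp weights a = sin((1−f)δ)/sin δ ≈ 0.174, b = sin(fδ)/sin δ ≈ 0.882.
p = a·p₁ + b·p₂ ≈ (-0.244, -0.510, 0.825); φ = arcsin(p_z) ≈ 55.58°, λ = atan2(p_y, p_x) ≈ -115.54°.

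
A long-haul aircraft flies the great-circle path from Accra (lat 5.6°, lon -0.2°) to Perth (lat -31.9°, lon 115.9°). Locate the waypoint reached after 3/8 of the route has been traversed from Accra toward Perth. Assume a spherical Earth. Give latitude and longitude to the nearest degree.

The haversine formula gives a central angle δ ≈ 2.008 rad (115.0°) between the endpoints.
Interpolate at f = 3/8 with slerp weights a = sin((1−f)δ)/sin δ ≈ 1.049, b = sin(fδ)/sin δ ≈ 0.755.
p = a·p₁ + b·p₂ ≈ (0.764, 0.573, -0.296); φ = arcsin(p_z) ≈ -17.24°, λ = atan2(p_y, p_x) ≈ 36.85°.

≈ lat -17°, lon 37°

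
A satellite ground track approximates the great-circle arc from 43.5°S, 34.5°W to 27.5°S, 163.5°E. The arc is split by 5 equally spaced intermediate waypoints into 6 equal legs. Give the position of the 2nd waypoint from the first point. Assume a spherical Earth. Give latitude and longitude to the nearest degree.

≈ 75°S, 74°W

The haversine formula gives a central angle δ ≈ 1.869 rad (107.1°) between the endpoints.
Interpolate at f = 2/6 with slerp weights a = sin((1−f)δ)/sin δ ≈ 0.992, b = sin(fδ)/sin δ ≈ 0.611.
p = a·p₁ + b·p₂ ≈ (0.074, -0.254, -0.965); φ = arcsin(p_z) ≈ -74.69°, λ = atan2(p_y, p_x) ≈ -73.83°.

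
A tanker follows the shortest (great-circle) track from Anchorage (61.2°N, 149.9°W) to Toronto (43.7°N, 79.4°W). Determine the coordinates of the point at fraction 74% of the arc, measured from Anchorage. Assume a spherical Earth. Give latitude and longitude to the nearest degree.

≈ (52°N, 91°W)

The haversine formula gives a central angle δ ≈ 0.765 rad (43.8°) between the endpoints.
Interpolate at f = 0.74 with slerp weights a = sin((1−f)δ)/sin δ ≈ 0.285, b = sin(fδ)/sin δ ≈ 0.774.
p = a·p₁ + b·p₂ ≈ (-0.016, -0.619, 0.785); φ = arcsin(p_z) ≈ 51.72°, λ = atan2(p_y, p_x) ≈ -91.47°.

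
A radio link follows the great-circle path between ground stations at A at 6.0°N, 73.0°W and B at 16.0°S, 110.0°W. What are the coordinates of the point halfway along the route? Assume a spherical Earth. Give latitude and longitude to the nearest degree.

≈ 5°S, 91°W

Convert each endpoint to a unit vector on the sphere (x = cos φ cos λ, y = cos φ sin λ, z = sin φ).
The central angle between the endpoints is δ = arccos(p₁·p₂) ≈ 0.746 rad (42.7°).
Interpolate at f = 1/2 with slerp weights a = sin((1−f)δ)/sin δ ≈ 0.537, b = sin(fδ)/sin δ ≈ 0.537.
p = a·p₁ + b·p₂ ≈ (-0.020, -0.996, -0.092); φ = arcsin(p_z) ≈ -5.27°, λ = atan2(p_y, p_x) ≈ -91.17°.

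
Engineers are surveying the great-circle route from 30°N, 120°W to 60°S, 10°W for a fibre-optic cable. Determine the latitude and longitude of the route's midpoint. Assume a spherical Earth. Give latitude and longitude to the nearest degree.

≈ 24°S, 86°W

Convert each endpoint to a unit vector on the sphere (x = cos φ cos λ, y = cos φ sin λ, z = sin φ).
The central angle between the endpoints is δ = arccos(p₁·p₂) ≈ 2.191 rad (125.5°).
Interpolate at f = 1/2 with slerp weights a = sin((1−f)δ)/sin δ ≈ 1.093, b = sin(fδ)/sin δ ≈ 1.093.
p = a·p₁ + b·p₂ ≈ (0.065, -0.914, -0.400); φ = arcsin(p_z) ≈ -23.57°, λ = atan2(p_y, p_x) ≈ -85.94°.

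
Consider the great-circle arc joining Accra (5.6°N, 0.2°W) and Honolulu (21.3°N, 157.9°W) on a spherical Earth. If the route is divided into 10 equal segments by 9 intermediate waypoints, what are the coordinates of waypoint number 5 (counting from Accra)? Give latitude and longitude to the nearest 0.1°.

Write both endpoints as unit vectors p₁, p₂ with components (cos φ cos λ, cos φ sin λ, sin φ).
The central angle between the endpoints is δ = arccos(p₁·p₂) ≈ 2.536 rad (145.3°).
Interpolate at f = 5/10 with slerp weights a = sin((1−f)δ)/sin δ ≈ 1.678, b = sin(fδ)/sin δ ≈ 1.678.
p = a·p₁ + b·p₂ ≈ (0.221, -0.594, 0.773); φ = arcsin(p_z) ≈ 50.65°, λ = atan2(p_y, p_x) ≈ -69.55°.

≈ 50.7°N, 69.6°W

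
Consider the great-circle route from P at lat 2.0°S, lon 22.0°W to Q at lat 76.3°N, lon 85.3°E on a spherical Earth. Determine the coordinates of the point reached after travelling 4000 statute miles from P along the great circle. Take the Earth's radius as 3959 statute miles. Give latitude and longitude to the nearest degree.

Write both endpoints as unit vectors p₁, p₂ with components (cos φ cos λ, cos φ sin λ, sin φ).
The central angle between the endpoints is δ = arccos(p₁·p₂) ≈ 1.675 rad (96.0°). The total great-circle distance is δ·R ≈ 1.675 × 3959 ≈ 6632 mi, so the target fraction is f = 4000/6632 ≈ 0.603.
Interpolate at f ≈ 0.603 with slerp weights a = sin((1−f)δ)/sin δ ≈ 0.620, b = sin(fδ)/sin δ ≈ 0.852.
p = a·p₁ + b·p₂ ≈ (0.591, -0.031, 0.806); φ = arcsin(p_z) ≈ 53.69°, λ = atan2(p_y, p_x) ≈ -3.02°.

≈ lat 54°N, lon 3°W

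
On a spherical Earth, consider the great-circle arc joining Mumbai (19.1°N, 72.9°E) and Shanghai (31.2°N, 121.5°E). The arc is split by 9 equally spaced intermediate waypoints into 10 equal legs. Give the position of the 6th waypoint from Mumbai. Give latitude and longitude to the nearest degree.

Write both endpoints as unit vectors p₁, p₂ with components (cos φ cos λ, cos φ sin λ, sin φ).
The central angle between the endpoints is δ = arccos(p₁·p₂) ≈ 0.790 rad (45.2°).
Interpolate at f = 6/10 with slerp weights a = sin((1−f)δ)/sin δ ≈ 0.437, b = sin(fδ)/sin δ ≈ 0.643.
p = a·p₁ + b·p₂ ≈ (-0.166, 0.864, 0.476); φ = arcsin(p_z) ≈ 28.42°, λ = atan2(p_y, p_x) ≈ 100.85°.

≈ 28°N, 101°E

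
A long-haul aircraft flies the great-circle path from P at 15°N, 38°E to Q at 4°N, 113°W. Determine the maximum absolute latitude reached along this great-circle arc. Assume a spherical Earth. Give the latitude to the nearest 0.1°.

The great circle lies in the plane with unit normal n̂ = (p₁ × p₂)/|p₁ × p₂|.
Here n̂_z ≈ -0.826; the vertex latitude is φ_max = arccos|n̂_z| ≈ 34.3°.

≈ 34.3°N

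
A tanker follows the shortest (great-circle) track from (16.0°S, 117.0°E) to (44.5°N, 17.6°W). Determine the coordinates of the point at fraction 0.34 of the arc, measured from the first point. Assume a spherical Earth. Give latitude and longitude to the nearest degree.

≈ (17°N, 86°E)

From cos δ = sin φ₁ sin φ₂ + cos φ₁ cos φ₂ cos Δλ, the central angle is δ ≈ 2.311 rad (132.4°).
Interpolate at f = 0.34 with slerp weights a = sin((1−f)δ)/sin δ ≈ 1.353, b = sin(fδ)/sin δ ≈ 0.958.
p = a·p₁ + b·p₂ ≈ (0.061, 0.952, 0.299); φ = arcsin(p_z) ≈ 17.38°, λ = atan2(p_y, p_x) ≈ 86.34°.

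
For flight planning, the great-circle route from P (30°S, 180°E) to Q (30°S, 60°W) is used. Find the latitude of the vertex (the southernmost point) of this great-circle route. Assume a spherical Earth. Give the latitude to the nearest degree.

≈ 49°S

The great circle lies in the plane with unit normal n̂ = (p₁ × p₂)/|p₁ × p₂|.
Here n̂_z ≈ +0.655; the vertex latitude is φ_max = arccos|n̂_z| ≈ 49.1°.
Check via Clairaut: cos φ_max = |cos φ₁| · sin C = cos(30.0°)·sin(130.9°) ≈ 0.655, again giving ≈ 49.1°.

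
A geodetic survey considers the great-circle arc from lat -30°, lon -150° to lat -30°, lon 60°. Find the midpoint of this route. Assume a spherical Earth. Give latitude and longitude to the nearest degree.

≈ lat -66°, lon 135°

The haversine formula gives a central angle δ ≈ 1.982 rad (113.5°) between the endpoints.
Interpolate at f = 1/2 with slerp weights a = sin((1−f)δ)/sin δ ≈ 0.913, b = sin(fδ)/sin δ ≈ 0.913.
p = a·p₁ + b·p₂ ≈ (-0.289, 0.289, -0.913); φ = arcsin(p_z) ≈ -65.85°, λ = atan2(p_y, p_x) ≈ 135.00°.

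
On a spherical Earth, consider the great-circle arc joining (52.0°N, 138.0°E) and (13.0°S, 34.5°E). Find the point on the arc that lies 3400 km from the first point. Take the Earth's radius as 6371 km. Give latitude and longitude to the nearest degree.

Convert each endpoint to a unit vector on the sphere (x = cos φ cos λ, y = cos φ sin λ, z = sin φ).
The central angle between the endpoints is δ = arccos(p₁·p₂) ≈ 1.894 rad (108.5°). The total great-circle distance is δ·R ≈ 1.894 × 6371 ≈ 12065 km, so the target fraction is f = 3400/12065 ≈ 0.282.
Interpolate at f ≈ 0.282 with slerp weights a = sin((1−f)δ)/sin δ ≈ 1.031, b = sin(fδ)/sin δ ≈ 0.536.
p = a·p₁ + b·p₂ ≈ (-0.041, 0.721, 0.692); φ = arcsin(p_z) ≈ 43.78°, λ = atan2(p_y, p_x) ≈ 93.26°.

≈ (44°N, 93°E)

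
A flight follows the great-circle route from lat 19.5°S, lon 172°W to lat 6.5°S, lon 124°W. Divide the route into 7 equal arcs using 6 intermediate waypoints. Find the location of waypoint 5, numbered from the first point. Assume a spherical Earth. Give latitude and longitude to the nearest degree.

≈ lat 11°S, lon 137°W

From cos δ = sin φ₁ sin φ₂ + cos φ₁ cos φ₂ cos Δλ, the central angle is δ ≈ 0.844 rad (48.4°).
Interpolate at f = 5/7 with slerp weights a = sin((1−f)δ)/sin δ ≈ 0.320, b = sin(fδ)/sin δ ≈ 0.759.
p = a·p₁ + b·p₂ ≈ (-0.720, -0.667, -0.193); φ = arcsin(p_z) ≈ -11.10°, λ = atan2(p_y, p_x) ≈ -137.19°.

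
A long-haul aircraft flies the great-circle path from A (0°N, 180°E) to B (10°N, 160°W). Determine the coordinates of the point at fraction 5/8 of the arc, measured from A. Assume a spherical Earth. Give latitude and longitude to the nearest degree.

Convert each endpoint to a unit vector on the sphere (x = cos φ cos λ, y = cos φ sin λ, z = sin φ).
The central angle between the endpoints is δ = arccos(p₁·p₂) ≈ 0.389 rad (22.3°).
Interpolate at f = 5/8 with slerp weights a = sin((1−f)δ)/sin δ ≈ 0.383, b = sin(fδ)/sin δ ≈ 0.635.
p = a·p₁ + b·p₂ ≈ (-0.971, -0.214, 0.110); φ = arcsin(p_z) ≈ 6.33°, λ = atan2(p_y, p_x) ≈ -167.58°.

≈ (6°N, 168°W)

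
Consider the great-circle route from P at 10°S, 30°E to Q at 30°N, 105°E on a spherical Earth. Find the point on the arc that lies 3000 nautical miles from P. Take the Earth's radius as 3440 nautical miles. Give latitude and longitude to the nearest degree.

≈ 17°N, 73°E

Convert each endpoint to a unit vector on the sphere (x = cos φ cos λ, y = cos φ sin λ, z = sin φ).
The central angle between the endpoints is δ = arccos(p₁·p₂) ≈ 1.436 rad (82.3°). The total great-circle distance is δ·R ≈ 1.436 × 3440 ≈ 4941 nmi, so the target fraction is f = 3000/4941 ≈ 0.607.
Interpolate at f ≈ 0.607 with slerp weights a = sin((1−f)δ)/sin δ ≈ 0.540, b = sin(fδ)/sin δ ≈ 0.773.
p = a·p₁ + b·p₂ ≈ (0.287, 0.912, 0.293); φ = arcsin(p_z) ≈ 17.01°, λ = atan2(p_y, p_x) ≈ 72.52°.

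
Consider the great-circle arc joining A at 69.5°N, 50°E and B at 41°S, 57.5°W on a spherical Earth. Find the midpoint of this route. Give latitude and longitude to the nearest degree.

≈ 21°N, 30°W

Convert each endpoint to a unit vector on the sphere (x = cos φ cos λ, y = cos φ sin λ, z = sin φ).
The central angle between the endpoints is δ = arccos(p₁·p₂) ≈ 2.338 rad (133.9°).
Interpolate at f = 1/2 with slerp weights a = sin((1−f)δ)/sin δ ≈ 1.278, b = sin(fδ)/sin δ ≈ 1.278.
p = a·p₁ + b·p₂ ≈ (0.806, -0.471, 0.359); φ = arcsin(p_z) ≈ 21.02°, λ = atan2(p_y, p_x) ≈ -30.28°.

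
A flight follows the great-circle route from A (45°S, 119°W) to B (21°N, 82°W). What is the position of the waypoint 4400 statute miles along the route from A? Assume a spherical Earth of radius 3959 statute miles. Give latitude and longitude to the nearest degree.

From cos δ = sin φ₁ sin φ₂ + cos φ₁ cos φ₂ cos Δλ, the central angle is δ ≈ 1.293 rad (74.1°). The total great-circle distance is δ·R ≈ 1.293 × 3959 ≈ 5121 mi, so the target fraction is f = 4400/5121 ≈ 0.859.
Interpolate at f ≈ 0.859 with slerp weights a = sin((1−f)δ)/sin δ ≈ 0.188, b = sin(fδ)/sin δ ≈ 0.932.
p = a·p₁ + b·p₂ ≈ (0.057, -0.978, 0.201); φ = arcsin(p_z) ≈ 11.59°, λ = atan2(p_y, p_x) ≈ -86.69°.

≈ (12°N, 87°W)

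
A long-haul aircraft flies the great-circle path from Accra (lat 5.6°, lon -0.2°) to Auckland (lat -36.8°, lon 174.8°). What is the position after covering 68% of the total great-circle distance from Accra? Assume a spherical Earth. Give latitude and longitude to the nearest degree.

≈ lat -81°, lon 126°

Convert each endpoint to a unit vector on the sphere (x = cos φ cos λ, y = cos φ sin λ, z = sin φ).
The central angle between the endpoints is δ = arccos(p₁·p₂) ≈ 2.591 rad (148.5°).
Interpolate at f = 0.68 with slerp weights a = sin((1−f)δ)/sin δ ≈ 1.410, b = sin(fδ)/sin δ ≈ 1.877.
p = a·p₁ + b·p₂ ≈ (-0.094, 0.131, -0.987); φ = arcsin(p_z) ≈ -80.71°, λ = atan2(p_y, p_x) ≈ 125.52°.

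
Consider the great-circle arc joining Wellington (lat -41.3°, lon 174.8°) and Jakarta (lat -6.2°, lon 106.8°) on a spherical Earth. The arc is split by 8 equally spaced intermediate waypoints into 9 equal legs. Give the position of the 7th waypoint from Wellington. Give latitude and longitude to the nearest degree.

≈ lat -16°, lon 119°

Convert each endpoint to a unit vector on the sphere (x = cos φ cos λ, y = cos φ sin λ, z = sin φ).
The central angle between the endpoints is δ = arccos(p₁·p₂) ≈ 1.212 rad (69.4°).
Interpolate at f = 7/9 with slerp weights a = sin((1−f)δ)/sin δ ≈ 0.284, b = sin(fδ)/sin δ ≈ 0.864.
p = a·p₁ + b·p₂ ≈ (-0.461, 0.842, -0.281); φ = arcsin(p_z) ≈ -16.31°, λ = atan2(p_y, p_x) ≈ 118.70°.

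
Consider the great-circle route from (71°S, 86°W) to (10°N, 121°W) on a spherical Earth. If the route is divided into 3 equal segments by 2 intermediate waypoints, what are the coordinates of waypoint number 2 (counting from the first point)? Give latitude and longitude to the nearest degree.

Convert each endpoint to a unit vector on the sphere (x = cos φ cos λ, y = cos φ sin λ, z = sin φ).
The central angle between the endpoints is δ = arccos(p₁·p₂) ≈ 1.472 rad (84.4°).
Interpolate at f = 2/3 with slerp weights a = sin((1−f)δ)/sin δ ≈ 0.474, b = sin(fδ)/sin δ ≈ 0.835.
p = a·p₁ + b·p₂ ≈ (-0.413, -0.859, -0.303); φ = arcsin(p_z) ≈ -17.62°, λ = atan2(p_y, p_x) ≈ -115.68°.

≈ (18°S, 116°W)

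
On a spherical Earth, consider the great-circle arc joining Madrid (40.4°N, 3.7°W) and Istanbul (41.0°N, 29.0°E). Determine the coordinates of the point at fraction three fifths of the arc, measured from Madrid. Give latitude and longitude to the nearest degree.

≈ (42°N, 16°E)

Convert each endpoint to a unit vector on the sphere (x = cos φ cos λ, y = cos φ sin λ, z = sin φ).
The central angle between the endpoints is δ = arccos(p₁·p₂) ≈ 0.430 rad (24.7°).
Interpolate at f = 3/5 with slerp weights a = sin((1−f)δ)/sin δ ≈ 0.411, b = sin(fδ)/sin δ ≈ 0.612.
p = a·p₁ + b·p₂ ≈ (0.716, 0.204, 0.668); φ = arcsin(p_z) ≈ 41.89°, λ = atan2(p_y, p_x) ≈ 15.89°.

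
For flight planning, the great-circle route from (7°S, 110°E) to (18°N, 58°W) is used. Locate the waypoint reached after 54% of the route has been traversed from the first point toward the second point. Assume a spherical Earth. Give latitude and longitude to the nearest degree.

≈ (44°N, 29°E)

From cos δ = sin φ₁ sin φ₂ + cos φ₁ cos φ₂ cos Δλ, the central angle is δ ≈ 2.861 rad (163.9°).
Interpolate at f = 0.54 with slerp weights a = sin((1−f)δ)/sin δ ≈ 3.499, b = sin(fδ)/sin δ ≈ 3.615.
p = a·p₁ + b·p₂ ≈ (0.634, 0.348, 0.691); φ = arcsin(p_z) ≈ 43.67°, λ = atan2(p_y, p_x) ≈ 28.80°.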